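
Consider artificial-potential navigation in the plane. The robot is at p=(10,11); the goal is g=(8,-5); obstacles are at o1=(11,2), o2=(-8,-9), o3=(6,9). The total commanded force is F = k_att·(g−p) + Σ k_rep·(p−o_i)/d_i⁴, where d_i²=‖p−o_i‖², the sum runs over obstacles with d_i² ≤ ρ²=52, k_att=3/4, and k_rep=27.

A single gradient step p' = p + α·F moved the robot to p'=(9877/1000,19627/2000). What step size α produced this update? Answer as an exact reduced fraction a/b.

α = 1/10

F_att = 3/4·(g−p) = 3/4·(-2,-16) = (-1.5000,-12.0000)
o1: d²=82 > ρ²=52 → inactive
o2: d²=724 > ρ²=52 → inactive
o3: d²=20 ≤ ρ²=52; F_rep = 27·(4,2)/20² = (0.2700,0.1350)
F = F_att + ΣF_rep = (-1.2300,-11.8650)
Δp = p'−p = (-0.1230,-1.1865); α = Δx/Fx = (-123/1000) / (-123/100) = 1/10
check: Δy/Fy = (-2373/2000) / (-2373/200) = 1/10 ✓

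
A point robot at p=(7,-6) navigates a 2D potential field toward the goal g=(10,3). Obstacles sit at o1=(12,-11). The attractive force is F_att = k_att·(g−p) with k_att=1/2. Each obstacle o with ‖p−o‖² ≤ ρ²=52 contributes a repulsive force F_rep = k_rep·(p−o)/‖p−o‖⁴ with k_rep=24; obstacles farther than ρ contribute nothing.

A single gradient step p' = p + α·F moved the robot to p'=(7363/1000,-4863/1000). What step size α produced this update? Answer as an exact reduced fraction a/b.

α = 1/4

F_att = 1/2·(g−p) = 1/2·(3,9) = (1.5000,4.5000)
o1: d²=50 ≤ ρ²=52; F_rep = 24·(-5,5)/50² = (-0.0480,0.0480)
F = F_att + ΣF_rep = (1.4520,4.5480)
Δp = p'−p = (0.3630,1.1370); α = Δx/Fx = (363/1000) / (363/250) = 1/4
check: Δy/Fy = (1137/1000) / (1137/250) = 1/4 ✓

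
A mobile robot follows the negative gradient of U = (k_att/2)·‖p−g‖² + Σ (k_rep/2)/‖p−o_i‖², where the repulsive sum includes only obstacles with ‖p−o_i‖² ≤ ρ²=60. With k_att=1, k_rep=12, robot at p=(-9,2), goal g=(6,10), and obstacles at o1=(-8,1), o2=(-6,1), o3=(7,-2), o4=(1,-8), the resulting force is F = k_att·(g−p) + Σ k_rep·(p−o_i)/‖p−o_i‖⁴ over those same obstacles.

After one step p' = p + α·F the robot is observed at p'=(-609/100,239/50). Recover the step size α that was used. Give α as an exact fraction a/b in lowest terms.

α = 1/4

F_att = 1·(g−p) = 1·(15,8) = (15.0000,8.0000)
o1: d²=2 ≤ ρ²=60; F_rep = 12·(-1,1)/2² = (-3.0000,3.0000)
o2: d²=10 ≤ ρ²=60; F_rep = 12·(-3,1)/10² = (-0.3600,0.1200)
o3: d²=272 > ρ²=60 → inactive
o4: d²=200 > ρ²=60 → inactive
F = F_att + ΣF_rep = (11.6400,11.1200)
Δp = p'−p = (2.9100,2.7800); α = Δx/Fx = (291/100) / (291/25) = 1/4
check: Δy/Fy = (139/50) / (278/25) = 1/4 ✓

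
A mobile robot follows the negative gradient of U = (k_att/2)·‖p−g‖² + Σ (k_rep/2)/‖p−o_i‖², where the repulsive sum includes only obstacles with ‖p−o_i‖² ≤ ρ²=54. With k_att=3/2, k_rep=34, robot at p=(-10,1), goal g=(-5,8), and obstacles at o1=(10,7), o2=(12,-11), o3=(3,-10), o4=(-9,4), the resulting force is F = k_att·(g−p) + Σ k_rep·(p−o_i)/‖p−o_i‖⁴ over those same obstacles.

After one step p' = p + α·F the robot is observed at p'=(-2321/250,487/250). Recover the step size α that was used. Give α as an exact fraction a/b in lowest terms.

F_att = 3/2·(g−p) = 3/2·(5,7) = (7.5000,10.5000)
o1: d²=436 > ρ²=54 → inactive
o2: d²=628 > ρ²=54 → inactive
o3: d²=290 > ρ²=54 → inactive
o4: d²=10 ≤ ρ²=54; F_rep = 34·(-1,-3)/10² = (-0.3400,-1.0200)
F = F_att + ΣF_rep = (7.1600,9.4800)
Δp = p'−p = (0.7160,0.9480); α = Δx/Fx = (179/250) / (179/25) = 1/10
check: Δy/Fy = (237/250) / (237/25) = 1/10 ✓

α = 1/10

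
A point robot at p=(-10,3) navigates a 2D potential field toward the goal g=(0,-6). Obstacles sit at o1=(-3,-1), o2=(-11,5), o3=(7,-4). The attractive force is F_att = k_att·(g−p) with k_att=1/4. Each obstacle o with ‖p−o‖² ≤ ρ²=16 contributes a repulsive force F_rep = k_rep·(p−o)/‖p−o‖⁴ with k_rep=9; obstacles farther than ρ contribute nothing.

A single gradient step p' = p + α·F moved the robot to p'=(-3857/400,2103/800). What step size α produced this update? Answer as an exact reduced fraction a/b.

F_att = 1/4·(g−p) = 1/4·(10,-9) = (2.5000,-2.2500)
o1: d²=65 > ρ²=16 → inactive
o2: d²=5 ≤ ρ²=16; F_rep = 9·(1,-2)/5² = (0.3600,-0.7200)
o3: d²=338 > ρ²=16 → inactive
F = F_att + ΣF_rep = (2.8600,-2.9700)
Δp = p'−p = (0.3575,-0.3713); α = Δx/Fx = (143/400) / (143/50) = 1/8
check: Δy/Fy = (-297/800) / (-297/100) = 1/8 ✓

α = 1/8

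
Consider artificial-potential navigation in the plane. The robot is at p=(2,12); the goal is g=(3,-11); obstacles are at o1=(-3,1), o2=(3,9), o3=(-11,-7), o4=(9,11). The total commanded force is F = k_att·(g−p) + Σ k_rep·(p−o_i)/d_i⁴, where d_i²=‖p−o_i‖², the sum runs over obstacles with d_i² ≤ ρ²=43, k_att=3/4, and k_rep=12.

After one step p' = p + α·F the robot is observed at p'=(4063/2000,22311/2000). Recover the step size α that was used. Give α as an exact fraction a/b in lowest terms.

α = 1/20

F_att = 3/4·(g−p) = 3/4·(1,-23) = (0.7500,-17.2500)
o1: d²=146 > ρ²=43 → inactive
o2: d²=10 ≤ ρ²=43; F_rep = 12·(-1,3)/10² = (-0.1200,0.3600)
o3: d²=530 > ρ²=43 → inactive
o4: d²=50 > ρ²=43 → inactive
F = F_att + ΣF_rep = (0.6300,-16.8900)
Δp = p'−p = (0.0315,-0.8445); α = Δx/Fx = (63/2000) / (63/100) = 1/20
check: Δy/Fy = (-1689/2000) / (-1689/100) = 1/20 ✓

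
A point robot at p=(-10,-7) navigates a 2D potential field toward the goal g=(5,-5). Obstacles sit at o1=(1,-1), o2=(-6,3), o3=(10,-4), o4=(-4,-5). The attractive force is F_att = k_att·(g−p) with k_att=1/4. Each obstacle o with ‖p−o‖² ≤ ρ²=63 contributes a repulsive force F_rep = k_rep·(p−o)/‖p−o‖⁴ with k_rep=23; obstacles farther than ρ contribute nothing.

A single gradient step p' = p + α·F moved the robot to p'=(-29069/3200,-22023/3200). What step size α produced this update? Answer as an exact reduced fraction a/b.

F_att = 1/4·(g−p) = 1/4·(15,2) = (3.7500,0.5000)
o1: d²=157 > ρ²=63 → inactive
o2: d²=116 > ρ²=63 → inactive
o3: d²=409 > ρ²=63 → inactive
o4: d²=40 ≤ ρ²=63; F_rep = 23·(-6,-2)/40² = (-0.0862,-0.0288)
F = F_att + ΣF_rep = (3.6637,0.4713)
Δp = p'−p = (0.9159,0.1178); α = Δx/Fx = (2931/3200) / (2931/800) = 1/4
check: Δy/Fy = (377/3200) / (377/800) = 1/4 ✓

α = 1/4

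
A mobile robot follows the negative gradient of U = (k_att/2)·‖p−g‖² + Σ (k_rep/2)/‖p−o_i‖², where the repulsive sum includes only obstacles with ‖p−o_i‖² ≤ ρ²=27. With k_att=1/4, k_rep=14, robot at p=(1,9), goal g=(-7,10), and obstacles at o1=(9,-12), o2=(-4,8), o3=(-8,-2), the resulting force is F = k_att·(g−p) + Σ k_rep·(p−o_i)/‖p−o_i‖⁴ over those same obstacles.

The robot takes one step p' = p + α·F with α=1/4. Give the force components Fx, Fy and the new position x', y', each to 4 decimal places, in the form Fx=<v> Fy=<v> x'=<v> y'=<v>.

Fx=-1.8964 Fy=0.2707 x'=0.5259 y'=9.0677

F_att = 1/4·(g−p) = 1/4·(-8,1) = (-2.0000,0.2500)
o1: d²=505 > ρ²=27 → inactive
o2: d²=26 ≤ ρ²=27; F_rep = 14·(5,1)/26² = (0.1036,0.0207)
o3: d²=202 > ρ²=27 → inactive
F = F_att + ΣF_rep = (-1.8964,0.2707)
p' = p + 1/4·F = (0.5259,9.0677)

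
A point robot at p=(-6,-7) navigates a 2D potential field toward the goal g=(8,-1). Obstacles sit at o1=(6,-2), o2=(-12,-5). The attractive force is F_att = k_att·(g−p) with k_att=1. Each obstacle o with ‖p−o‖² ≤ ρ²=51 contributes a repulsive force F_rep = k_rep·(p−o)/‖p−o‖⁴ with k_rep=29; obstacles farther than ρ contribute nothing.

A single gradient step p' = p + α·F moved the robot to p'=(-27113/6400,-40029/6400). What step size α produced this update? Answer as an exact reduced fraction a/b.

α = 1/8

F_att = 1·(g−p) = 1·(14,6) = (14.0000,6.0000)
o1: d²=169 > ρ²=51 → inactive
o2: d²=40 ≤ ρ²=51; F_rep = 29·(6,-2)/40² = (0.1087,-0.0362)
F = F_att + ΣF_rep = (14.1088,5.9638)
Δp = p'−p = (1.7636,0.7455); α = Δx/Fx = (11287/6400) / (11287/800) = 1/8
check: Δy/Fy = (4771/6400) / (4771/800) = 1/8 ✓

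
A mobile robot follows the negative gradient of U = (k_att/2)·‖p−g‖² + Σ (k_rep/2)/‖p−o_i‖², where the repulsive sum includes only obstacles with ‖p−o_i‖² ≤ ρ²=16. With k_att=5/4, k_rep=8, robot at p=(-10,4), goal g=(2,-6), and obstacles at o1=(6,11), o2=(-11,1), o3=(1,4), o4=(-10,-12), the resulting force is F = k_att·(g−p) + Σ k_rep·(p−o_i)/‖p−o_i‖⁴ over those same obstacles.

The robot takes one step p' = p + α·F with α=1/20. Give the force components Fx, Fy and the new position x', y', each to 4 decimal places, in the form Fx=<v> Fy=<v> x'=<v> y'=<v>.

F_att = 5/4·(g−p) = 5/4·(12,-10) = (15.0000,-12.5000)
o1: d²=305 > ρ²=16 → inactive
o2: d²=10 ≤ ρ²=16; F_rep = 8·(1,3)/10² = (0.0800,0.2400)
o3: d²=121 > ρ²=16 → inactive
o4: d²=256 > ρ²=16 → inactive
F = F_att + ΣF_rep = (15.0800,-12.2600)
p' = p + 1/20·F = (-9.2460,3.3870)

Fx=15.0800 Fy=-12.2600 x'=-9.2460 y'=3.3870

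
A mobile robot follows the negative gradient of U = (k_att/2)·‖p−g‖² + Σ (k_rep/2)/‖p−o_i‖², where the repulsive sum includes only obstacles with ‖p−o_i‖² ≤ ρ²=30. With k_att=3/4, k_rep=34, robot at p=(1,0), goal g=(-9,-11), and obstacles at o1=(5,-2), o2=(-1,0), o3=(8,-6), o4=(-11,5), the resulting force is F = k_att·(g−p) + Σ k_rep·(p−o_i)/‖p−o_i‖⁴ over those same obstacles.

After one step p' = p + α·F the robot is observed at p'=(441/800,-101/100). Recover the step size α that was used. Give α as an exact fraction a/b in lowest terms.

α = 1/8

F_att = 3/4·(g−p) = 3/4·(-10,-11) = (-7.5000,-8.2500)
o1: d²=20 ≤ ρ²=30; F_rep = 34·(-4,2)/20² = (-0.3400,0.1700)
o2: d²=4 ≤ ρ²=30; F_rep = 34·(2,0)/4² = (4.2500,0.0000)
o3: d²=85 > ρ²=30 → inactive
o4: d²=169 > ρ²=30 → inactive
F = F_att + ΣF_rep = (-3.5900,-8.0800)
Δp = p'−p = (-0.4487,-1.0100); α = Δx/Fx = (-359/800) / (-359/100) = 1/8
check: Δy/Fy = (-101/100) / (-202/25) = 1/8 ✓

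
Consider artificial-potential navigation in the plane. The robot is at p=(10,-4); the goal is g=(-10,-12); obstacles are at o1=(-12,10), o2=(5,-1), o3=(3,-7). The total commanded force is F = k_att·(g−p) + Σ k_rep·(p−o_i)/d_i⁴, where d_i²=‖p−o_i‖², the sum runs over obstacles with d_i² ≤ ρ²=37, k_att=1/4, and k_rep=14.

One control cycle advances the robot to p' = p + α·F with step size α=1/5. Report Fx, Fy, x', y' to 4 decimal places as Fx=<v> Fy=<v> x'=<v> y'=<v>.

F_att = 1/4·(g−p) = 1/4·(-20,-8) = (-5.0000,-2.0000)
o1: d²=680 > ρ²=37 → inactive
o2: d²=34 ≤ ρ²=37; F_rep = 14·(5,-3)/34² = (0.0606,-0.0363)
o3: d²=58 > ρ²=37 → inactive
F = F_att + ΣF_rep = (-4.9394,-2.0363)
p' = p + 1/5·F = (9.0121,-4.4073)

Fx=-4.9394 Fy=-2.0363 x'=9.0121 y'=-4.4073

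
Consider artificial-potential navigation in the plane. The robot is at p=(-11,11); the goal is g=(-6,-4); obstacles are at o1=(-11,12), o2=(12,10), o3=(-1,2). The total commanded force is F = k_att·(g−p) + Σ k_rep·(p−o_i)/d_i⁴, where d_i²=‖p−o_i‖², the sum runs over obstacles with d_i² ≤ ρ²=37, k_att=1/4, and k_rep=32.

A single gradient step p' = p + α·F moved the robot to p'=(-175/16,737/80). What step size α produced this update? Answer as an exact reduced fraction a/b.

α = 1/20

F_att = 1/4·(g−p) = 1/4·(5,-15) = (1.2500,-3.7500)
o1: d²=1 ≤ ρ²=37; F_rep = 32·(0,-1)/1² = (0.0000,-32.0000)
o2: d²=530 > ρ²=37 → inactive
o3: d²=181 > ρ²=37 → inactive
F = F_att + ΣF_rep = (1.2500,-35.7500)
Δp = p'−p = (0.0625,-1.7875); α = Δx/Fx = (1/16) / (5/4) = 1/20
check: Δy/Fy = (-143/80) / (-143/4) = 1/20 ✓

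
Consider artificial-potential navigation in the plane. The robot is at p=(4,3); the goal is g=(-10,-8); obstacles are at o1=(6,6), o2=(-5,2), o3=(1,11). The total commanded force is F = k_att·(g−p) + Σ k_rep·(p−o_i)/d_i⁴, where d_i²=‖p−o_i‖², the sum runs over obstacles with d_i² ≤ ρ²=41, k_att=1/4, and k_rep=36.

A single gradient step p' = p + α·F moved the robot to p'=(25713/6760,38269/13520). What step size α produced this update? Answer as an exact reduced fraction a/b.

F_att = 1/4·(g−p) = 1/4·(-14,-11) = (-3.5000,-2.7500)
o1: d²=13 ≤ ρ²=41; F_rep = 36·(-2,-3)/13² = (-0.4260,-0.6391)
o2: d²=82 > ρ²=41 → inactive
o3: d²=73 > ρ²=41 → inactive
F = F_att + ΣF_rep = (-3.9260,-3.3891)
Δp = p'−p = (-0.1963,-0.1695); α = Δx/Fx = (-1327/6760) / (-1327/338) = 1/20
check: Δy/Fy = (-2291/13520) / (-2291/676) = 1/20 ✓

α = 1/20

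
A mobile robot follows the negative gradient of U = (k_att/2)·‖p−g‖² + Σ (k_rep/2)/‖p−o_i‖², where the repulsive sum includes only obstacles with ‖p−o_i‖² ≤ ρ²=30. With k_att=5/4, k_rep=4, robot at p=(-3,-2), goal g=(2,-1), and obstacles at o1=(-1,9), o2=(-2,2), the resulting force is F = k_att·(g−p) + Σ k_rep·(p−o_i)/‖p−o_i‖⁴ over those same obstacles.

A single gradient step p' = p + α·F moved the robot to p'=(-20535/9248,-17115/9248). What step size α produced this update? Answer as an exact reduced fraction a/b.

F_att = 5/4·(g−p) = 5/4·(5,1) = (6.2500,1.2500)
o1: d²=125 > ρ²=30 → inactive
o2: d²=17 ≤ ρ²=30; F_rep = 4·(-1,-4)/17² = (-0.0138,-0.0554)
F = F_att + ΣF_rep = (6.2362,1.1946)
Δp = p'−p = (0.7795,0.1493); α = Δx/Fx = (7209/9248) / (7209/1156) = 1/8
check: Δy/Fy = (1381/9248) / (1381/1156) = 1/8 ✓

α = 1/8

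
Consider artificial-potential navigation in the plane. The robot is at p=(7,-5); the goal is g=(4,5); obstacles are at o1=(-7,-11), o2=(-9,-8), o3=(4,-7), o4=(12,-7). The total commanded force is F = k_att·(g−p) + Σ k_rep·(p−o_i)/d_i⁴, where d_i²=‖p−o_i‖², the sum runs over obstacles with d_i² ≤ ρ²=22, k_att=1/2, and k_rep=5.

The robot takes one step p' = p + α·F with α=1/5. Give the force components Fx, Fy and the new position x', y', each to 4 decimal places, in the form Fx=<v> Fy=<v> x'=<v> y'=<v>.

Fx=-1.4112 Fy=5.0592 x'=6.7178 y'=-3.9882

F_att = 1/2·(g−p) = 1/2·(-3,10) = (-1.5000,5.0000)
o1: d²=232 > ρ²=22 → inactive
o2: d²=265 > ρ²=22 → inactive
o3: d²=13 ≤ ρ²=22; F_rep = 5·(3,2)/13² = (0.0888,0.0592)
o4: d²=29 > ρ²=22 → inactive
F = F_att + ΣF_rep = (-1.4112,5.0592)
p' = p + 1/5·F = (6.7178,-3.9882)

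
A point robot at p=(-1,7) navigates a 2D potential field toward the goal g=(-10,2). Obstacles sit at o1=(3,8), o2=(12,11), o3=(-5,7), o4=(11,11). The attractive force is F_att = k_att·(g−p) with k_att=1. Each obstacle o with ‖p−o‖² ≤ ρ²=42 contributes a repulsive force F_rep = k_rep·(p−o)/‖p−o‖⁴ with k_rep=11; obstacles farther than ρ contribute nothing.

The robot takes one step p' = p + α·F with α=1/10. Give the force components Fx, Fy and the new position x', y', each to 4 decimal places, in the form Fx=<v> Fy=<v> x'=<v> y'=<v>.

F_att = 1·(g−p) = 1·(-9,-5) = (-9.0000,-5.0000)
o1: d²=17 ≤ ρ²=42; F_rep = 11·(-4,-1)/17² = (-0.1522,-0.0381)
o2: d²=185 > ρ²=42 → inactive
o3: d²=16 ≤ ρ²=42; F_rep = 11·(4,0)/16² = (0.1719,0.0000)
o4: d²=160 > ρ²=42 → inactive
F = F_att + ΣF_rep = (-8.9804,-5.0381)
p' = p + 1/10·F = (-1.8980,6.4962)

Fx=-8.9804 Fy=-5.0381 x'=-1.8980 y'=6.4962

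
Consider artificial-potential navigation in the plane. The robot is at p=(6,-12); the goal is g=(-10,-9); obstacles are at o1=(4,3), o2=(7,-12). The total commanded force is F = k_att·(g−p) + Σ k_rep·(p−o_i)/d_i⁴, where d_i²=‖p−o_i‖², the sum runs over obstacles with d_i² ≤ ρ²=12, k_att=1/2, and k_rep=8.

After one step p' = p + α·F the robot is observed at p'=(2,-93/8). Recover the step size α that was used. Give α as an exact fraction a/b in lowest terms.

α = 1/4

F_att = 1/2·(g−p) = 1/2·(-16,3) = (-8.0000,1.5000)
o1: d²=229 > ρ²=12 → inactive
o2: d²=1 ≤ ρ²=12; F_rep = 8·(-1,0)/1² = (-8.0000,0.0000)
F = F_att + ΣF_rep = (-16.0000,1.5000)
Δp = p'−p = (-4.0000,0.3750); α = Δx/Fx = (-4) / (-16) = 1/4
check: Δy/Fy = (3/8) / (3/2) = 1/4 ✓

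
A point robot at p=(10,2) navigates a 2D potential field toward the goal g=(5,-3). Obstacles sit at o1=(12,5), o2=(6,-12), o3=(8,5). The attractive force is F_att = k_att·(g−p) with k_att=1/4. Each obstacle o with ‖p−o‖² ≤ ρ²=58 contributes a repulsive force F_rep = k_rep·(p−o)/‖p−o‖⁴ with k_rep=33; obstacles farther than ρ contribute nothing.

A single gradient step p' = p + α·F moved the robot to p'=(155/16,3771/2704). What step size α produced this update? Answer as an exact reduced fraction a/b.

F_att = 1/4·(g−p) = 1/4·(-5,-5) = (-1.2500,-1.2500)
o1: d²=13 ≤ ρ²=58; F_rep = 33·(-2,-3)/13² = (-0.3905,-0.5858)
o2: d²=212 > ρ²=58 → inactive
o3: d²=13 ≤ ρ²=58; F_rep = 33·(2,-3)/13² = (0.3905,-0.5858)
F = F_att + ΣF_rep = (-1.2500,-2.4216)
Δp = p'−p = (-0.3125,-0.6054); α = Δx/Fx = (-5/16) / (-5/4) = 1/4
check: Δy/Fy = (-1637/2704) / (-1637/676) = 1/4 ✓

α = 1/4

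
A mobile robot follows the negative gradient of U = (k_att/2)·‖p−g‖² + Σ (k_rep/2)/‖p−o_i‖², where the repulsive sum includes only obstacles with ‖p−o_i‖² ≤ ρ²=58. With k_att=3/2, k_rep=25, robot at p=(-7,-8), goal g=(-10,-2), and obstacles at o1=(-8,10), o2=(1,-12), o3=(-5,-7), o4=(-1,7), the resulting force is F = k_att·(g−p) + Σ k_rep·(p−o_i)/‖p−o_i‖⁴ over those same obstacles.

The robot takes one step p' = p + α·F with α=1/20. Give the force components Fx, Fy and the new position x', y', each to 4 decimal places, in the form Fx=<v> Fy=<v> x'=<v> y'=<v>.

Fx=-6.5000 Fy=8.0000 x'=-7.3250 y'=-7.6000

F_att = 3/2·(g−p) = 3/2·(-3,6) = (-4.5000,9.0000)
o1: d²=325 > ρ²=58 → inactive
o2: d²=80 > ρ²=58 → inactive
o3: d²=5 ≤ ρ²=58; F_rep = 25·(-2,-1)/5² = (-2.0000,-1.0000)
o4: d²=261 > ρ²=58 → inactive
F = F_att + ΣF_rep = (-6.5000,8.0000)
p' = p + 1/20·F = (-7.3250,-7.6000)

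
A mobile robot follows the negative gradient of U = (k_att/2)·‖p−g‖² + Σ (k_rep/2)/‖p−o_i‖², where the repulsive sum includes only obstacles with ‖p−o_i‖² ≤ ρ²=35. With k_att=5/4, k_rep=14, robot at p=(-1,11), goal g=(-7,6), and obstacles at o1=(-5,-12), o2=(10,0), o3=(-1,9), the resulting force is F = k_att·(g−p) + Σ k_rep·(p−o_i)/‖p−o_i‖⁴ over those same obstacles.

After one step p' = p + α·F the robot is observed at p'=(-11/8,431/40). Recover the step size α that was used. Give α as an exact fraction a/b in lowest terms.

α = 1/20

F_att = 5/4·(g−p) = 5/4·(-6,-5) = (-7.5000,-6.2500)
o1: d²=545 > ρ²=35 → inactive
o2: d²=242 > ρ²=35 → inactive
o3: d²=4 ≤ ρ²=35; F_rep = 14·(0,2)/4² = (0.0000,1.7500)
F = F_att + ΣF_rep = (-7.5000,-4.5000)
Δp = p'−p = (-0.3750,-0.2250); α = Δx/Fx = (-3/8) / (-15/2) = 1/20
check: Δy/Fy = (-9/40) / (-9/2) = 1/20 ✓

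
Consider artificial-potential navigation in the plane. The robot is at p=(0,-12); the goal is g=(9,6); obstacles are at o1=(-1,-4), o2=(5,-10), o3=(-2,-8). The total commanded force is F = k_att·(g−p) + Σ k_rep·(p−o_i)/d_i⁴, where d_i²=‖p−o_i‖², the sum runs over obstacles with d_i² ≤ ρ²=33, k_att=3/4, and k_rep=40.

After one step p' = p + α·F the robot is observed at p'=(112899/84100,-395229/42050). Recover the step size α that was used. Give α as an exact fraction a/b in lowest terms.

F_att = 3/4·(g−p) = 3/4·(9,18) = (6.7500,13.5000)
o1: d²=65 > ρ²=33 → inactive
o2: d²=29 ≤ ρ²=33; F_rep = 40·(-5,-2)/29² = (-0.2378,-0.0951)
o3: d²=20 ≤ ρ²=33; F_rep = 40·(2,-4)/20² = (0.2000,-0.4000)
F = F_att + ΣF_rep = (6.7122,13.0049)
Δp = p'−p = (1.3424,2.6010); α = Δx/Fx = (112899/84100) / (112899/16820) = 1/5
check: Δy/Fy = (109371/42050) / (109371/8410) = 1/5 ✓

α = 1/5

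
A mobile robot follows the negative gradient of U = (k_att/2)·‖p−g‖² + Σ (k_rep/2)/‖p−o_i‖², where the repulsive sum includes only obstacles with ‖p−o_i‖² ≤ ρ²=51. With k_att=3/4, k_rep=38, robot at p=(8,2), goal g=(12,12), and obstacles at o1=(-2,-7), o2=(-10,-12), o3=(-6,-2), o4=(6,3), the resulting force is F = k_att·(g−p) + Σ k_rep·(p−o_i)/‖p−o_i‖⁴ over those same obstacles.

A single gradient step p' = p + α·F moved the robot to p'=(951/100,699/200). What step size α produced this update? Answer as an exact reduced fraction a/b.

α = 1/4

F_att = 3/4·(g−p) = 3/4·(4,10) = (3.0000,7.5000)
o1: d²=181 > ρ²=51 → inactive
o2: d²=520 > ρ²=51 → inactive
o3: d²=212 > ρ²=51 → inactive
o4: d²=5 ≤ ρ²=51; F_rep = 38·(2,-1)/5² = (3.0400,-1.5200)
F = F_att + ΣF_rep = (6.0400,5.9800)
Δp = p'−p = (1.5100,1.4950); α = Δx/Fx = (151/100) / (151/25) = 1/4
check: Δy/Fy = (299/200) / (299/50) = 1/4 ✓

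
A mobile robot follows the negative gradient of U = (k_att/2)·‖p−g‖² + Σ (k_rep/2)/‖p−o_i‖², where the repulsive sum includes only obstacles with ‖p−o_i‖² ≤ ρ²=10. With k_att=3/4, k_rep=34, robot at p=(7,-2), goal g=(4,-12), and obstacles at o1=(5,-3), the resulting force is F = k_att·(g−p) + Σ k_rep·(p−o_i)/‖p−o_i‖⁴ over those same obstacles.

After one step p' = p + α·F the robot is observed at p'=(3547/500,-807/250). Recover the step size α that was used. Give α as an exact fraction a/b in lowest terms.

α = 1/5

F_att = 3/4·(g−p) = 3/4·(-3,-10) = (-2.2500,-7.5000)
o1: d²=5 ≤ ρ²=10; F_rep = 34·(2,1)/5² = (2.7200,1.3600)
F = F_att + ΣF_rep = (0.4700,-6.1400)
Δp = p'−p = (0.0940,-1.2280); α = Δx/Fx = (47/500) / (47/100) = 1/5
check: Δy/Fy = (-307/250) / (-307/50) = 1/5 ✓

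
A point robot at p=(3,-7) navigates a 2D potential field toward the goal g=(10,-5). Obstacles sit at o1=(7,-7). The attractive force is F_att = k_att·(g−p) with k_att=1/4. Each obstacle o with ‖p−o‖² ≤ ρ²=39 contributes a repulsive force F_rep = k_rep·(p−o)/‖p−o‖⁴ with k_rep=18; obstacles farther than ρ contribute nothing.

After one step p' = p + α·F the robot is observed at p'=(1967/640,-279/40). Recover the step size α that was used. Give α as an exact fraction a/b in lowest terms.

F_att = 1/4·(g−p) = 1/4·(7,2) = (1.7500,0.5000)
o1: d²=16 ≤ ρ²=39; F_rep = 18·(-4,0)/16² = (-0.2812,0.0000)
F = F_att + ΣF_rep = (1.4688,0.5000)
Δp = p'−p = (0.0734,0.0250); α = Δx/Fx = (47/640) / (47/32) = 1/20
check: Δy/Fy = (1/40) / (1/2) = 1/20 ✓

α = 1/20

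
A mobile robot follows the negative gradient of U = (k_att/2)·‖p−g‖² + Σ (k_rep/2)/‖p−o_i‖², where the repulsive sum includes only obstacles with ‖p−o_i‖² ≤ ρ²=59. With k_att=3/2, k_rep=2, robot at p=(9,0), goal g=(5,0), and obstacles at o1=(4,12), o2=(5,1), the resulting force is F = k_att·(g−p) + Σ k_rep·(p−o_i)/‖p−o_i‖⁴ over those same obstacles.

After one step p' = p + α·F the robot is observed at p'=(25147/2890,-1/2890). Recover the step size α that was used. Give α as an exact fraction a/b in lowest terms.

F_att = 3/2·(g−p) = 3/2·(-4,0) = (-6.0000,0.0000)
o1: d²=169 > ρ²=59 → inactive
o2: d²=17 ≤ ρ²=59; F_rep = 2·(4,-1)/17² = (0.0277,-0.0069)
F = F_att + ΣF_rep = (-5.9723,-0.0069)
Δp = p'−p = (-0.2986,-0.0003); α = Δx/Fx = (-863/2890) / (-1726/289) = 1/20
check: Δy/Fy = (-1/2890) / (-2/289) = 1/20 ✓

α = 1/20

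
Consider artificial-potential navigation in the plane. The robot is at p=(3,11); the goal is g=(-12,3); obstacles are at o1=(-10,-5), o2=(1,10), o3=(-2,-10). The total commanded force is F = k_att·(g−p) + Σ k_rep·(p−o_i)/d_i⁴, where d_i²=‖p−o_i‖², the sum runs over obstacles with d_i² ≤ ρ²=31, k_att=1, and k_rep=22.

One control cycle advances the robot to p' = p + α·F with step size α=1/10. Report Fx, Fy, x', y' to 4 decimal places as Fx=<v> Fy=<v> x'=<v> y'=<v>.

Fx=-13.2400 Fy=-7.1200 x'=1.6760 y'=10.2880

F_att = 1·(g−p) = 1·(-15,-8) = (-15.0000,-8.0000)
o1: d²=425 > ρ²=31 → inactive
o2: d²=5 ≤ ρ²=31; F_rep = 22·(2,1)/5² = (1.7600,0.8800)
o3: d²=466 > ρ²=31 → inactive
F = F_att + ΣF_rep = (-13.2400,-7.1200)
p' = p + 1/10·F = (1.6760,10.2880)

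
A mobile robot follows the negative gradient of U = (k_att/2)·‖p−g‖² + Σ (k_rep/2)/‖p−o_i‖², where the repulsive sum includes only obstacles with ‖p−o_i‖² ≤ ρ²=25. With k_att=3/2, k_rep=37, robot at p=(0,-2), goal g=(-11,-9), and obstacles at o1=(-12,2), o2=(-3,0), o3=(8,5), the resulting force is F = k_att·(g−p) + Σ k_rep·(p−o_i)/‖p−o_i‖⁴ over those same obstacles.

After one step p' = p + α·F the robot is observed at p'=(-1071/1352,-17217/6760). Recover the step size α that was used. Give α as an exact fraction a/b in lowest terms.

α = 1/20

F_att = 3/2·(g−p) = 3/2·(-11,-7) = (-16.5000,-10.5000)
o1: d²=160 > ρ²=25 → inactive
o2: d²=13 ≤ ρ²=25; F_rep = 37·(3,-2)/13² = (0.6568,-0.4379)
o3: d²=113 > ρ²=25 → inactive
F = F_att + ΣF_rep = (-15.8432,-10.9379)
Δp = p'−p = (-0.7922,-0.5469); α = Δx/Fx = (-1071/1352) / (-5355/338) = 1/20
check: Δy/Fy = (-3697/6760) / (-3697/338) = 1/20 ✓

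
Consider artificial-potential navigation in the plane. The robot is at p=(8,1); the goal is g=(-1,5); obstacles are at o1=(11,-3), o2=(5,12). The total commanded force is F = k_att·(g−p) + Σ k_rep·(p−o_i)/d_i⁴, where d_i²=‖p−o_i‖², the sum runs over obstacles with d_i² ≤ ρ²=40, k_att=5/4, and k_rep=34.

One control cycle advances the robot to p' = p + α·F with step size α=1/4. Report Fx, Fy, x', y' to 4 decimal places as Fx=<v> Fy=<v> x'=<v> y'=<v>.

F_att = 5/4·(g−p) = 5/4·(-9,4) = (-11.2500,5.0000)
o1: d²=25 ≤ ρ²=40; F_rep = 34·(-3,4)/25² = (-0.1632,0.2176)
o2: d²=130 > ρ²=40 → inactive
F = F_att + ΣF_rep = (-11.4132,5.2176)
p' = p + 1/4·F = (5.1467,2.3044)

Fx=-11.4132 Fy=5.2176 x'=5.1467 y'=2.3044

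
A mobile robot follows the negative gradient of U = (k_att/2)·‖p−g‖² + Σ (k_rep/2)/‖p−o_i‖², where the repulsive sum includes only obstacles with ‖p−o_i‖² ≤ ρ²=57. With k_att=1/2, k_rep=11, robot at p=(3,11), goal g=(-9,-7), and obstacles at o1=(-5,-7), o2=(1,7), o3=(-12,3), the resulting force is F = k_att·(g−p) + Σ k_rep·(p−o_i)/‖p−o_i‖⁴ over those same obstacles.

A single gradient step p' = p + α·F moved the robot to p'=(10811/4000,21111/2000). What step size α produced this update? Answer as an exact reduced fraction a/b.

α = 1/20

F_att = 1/2·(g−p) = 1/2·(-12,-18) = (-6.0000,-9.0000)
o1: d²=388 > ρ²=57 → inactive
o2: d²=20 ≤ ρ²=57; F_rep = 11·(2,4)/20² = (0.0550,0.1100)
o3: d²=289 > ρ²=57 → inactive
F = F_att + ΣF_rep = (-5.9450,-8.8900)
Δp = p'−p = (-0.2973,-0.4445); α = Δx/Fx = (-1189/4000) / (-1189/200) = 1/20
check: Δy/Fy = (-889/2000) / (-889/100) = 1/20 ✓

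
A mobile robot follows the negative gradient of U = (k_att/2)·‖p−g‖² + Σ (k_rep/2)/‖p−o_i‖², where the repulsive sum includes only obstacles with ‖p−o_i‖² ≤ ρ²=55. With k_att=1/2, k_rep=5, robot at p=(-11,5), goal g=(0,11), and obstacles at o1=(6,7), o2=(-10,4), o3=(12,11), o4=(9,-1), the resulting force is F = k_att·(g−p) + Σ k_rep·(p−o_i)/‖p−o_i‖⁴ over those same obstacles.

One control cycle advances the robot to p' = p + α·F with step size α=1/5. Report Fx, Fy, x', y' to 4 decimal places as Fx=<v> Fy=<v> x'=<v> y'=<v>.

Fx=4.2500 Fy=4.2500 x'=-10.1500 y'=5.8500

F_att = 1/2·(g−p) = 1/2·(11,6) = (5.5000,3.0000)
o1: d²=293 > ρ²=55 → inactive
o2: d²=2 ≤ ρ²=55; F_rep = 5·(-1,1)/2² = (-1.2500,1.2500)
o3: d²=565 > ρ²=55 → inactive
o4: d²=436 > ρ²=55 → inactive
F = F_att + ΣF_rep = (4.2500,4.2500)
p' = p + 1/5·F = (-10.1500,5.8500)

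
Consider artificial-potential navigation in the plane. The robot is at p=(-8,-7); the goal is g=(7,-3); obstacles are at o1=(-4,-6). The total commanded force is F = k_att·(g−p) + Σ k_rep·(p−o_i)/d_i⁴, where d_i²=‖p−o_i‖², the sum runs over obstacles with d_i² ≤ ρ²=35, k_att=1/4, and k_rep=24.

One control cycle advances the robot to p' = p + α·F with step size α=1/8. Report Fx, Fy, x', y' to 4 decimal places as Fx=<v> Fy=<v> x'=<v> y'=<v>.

Fx=3.4178 Fy=0.9170 x'=-7.5728 y'=-6.8854

F_att = 1/4·(g−p) = 1/4·(15,4) = (3.7500,1.0000)
o1: d²=17 ≤ ρ²=35; F_rep = 24·(-4,-1)/17² = (-0.3322,-0.0830)
F = F_att + ΣF_rep = (3.4178,0.9170)
p' = p + 1/8·F = (-7.5728,-6.8854)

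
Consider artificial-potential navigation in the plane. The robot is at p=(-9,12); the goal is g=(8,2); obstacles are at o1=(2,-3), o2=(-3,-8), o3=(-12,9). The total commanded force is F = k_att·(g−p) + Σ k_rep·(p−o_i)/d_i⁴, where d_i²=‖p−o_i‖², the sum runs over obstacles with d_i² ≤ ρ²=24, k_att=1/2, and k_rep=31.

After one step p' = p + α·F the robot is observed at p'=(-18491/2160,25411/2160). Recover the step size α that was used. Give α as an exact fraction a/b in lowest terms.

F_att = 1/2·(g−p) = 1/2·(17,-10) = (8.5000,-5.0000)
o1: d²=346 > ρ²=24 → inactive
o2: d²=436 > ρ²=24 → inactive
o3: d²=18 ≤ ρ²=24; F_rep = 31·(3,3)/18² = (0.2870,0.2870)
F = F_att + ΣF_rep = (8.7870,-4.7130)
Δp = p'−p = (0.4394,-0.2356); α = Δx/Fx = (949/2160) / (949/108) = 1/20
check: Δy/Fy = (-509/2160) / (-509/108) = 1/20 ✓

α = 1/20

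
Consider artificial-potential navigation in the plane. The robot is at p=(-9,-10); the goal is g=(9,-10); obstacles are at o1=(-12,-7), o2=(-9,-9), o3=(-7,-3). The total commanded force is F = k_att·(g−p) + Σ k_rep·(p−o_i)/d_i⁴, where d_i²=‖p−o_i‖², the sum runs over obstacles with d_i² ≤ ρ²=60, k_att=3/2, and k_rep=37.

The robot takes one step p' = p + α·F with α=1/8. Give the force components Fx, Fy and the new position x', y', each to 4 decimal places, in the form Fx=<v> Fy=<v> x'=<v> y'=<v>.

F_att = 3/2·(g−p) = 3/2·(18,0) = (27.0000,0.0000)
o1: d²=18 ≤ ρ²=60; F_rep = 37·(3,-3)/18² = (0.3426,-0.3426)
o2: d²=1 ≤ ρ²=60; F_rep = 37·(0,-1)/1² = (0.0000,-37.0000)
o3: d²=53 ≤ ρ²=60; F_rep = 37·(-2,-7)/53² = (-0.0263,-0.0922)
F = F_att + ΣF_rep = (27.3162,-37.4348)
p' = p + 1/8·F = (-5.5855,-14.6793)

Fx=27.3162 Fy=-37.4348 x'=-5.5855 y'=-14.6793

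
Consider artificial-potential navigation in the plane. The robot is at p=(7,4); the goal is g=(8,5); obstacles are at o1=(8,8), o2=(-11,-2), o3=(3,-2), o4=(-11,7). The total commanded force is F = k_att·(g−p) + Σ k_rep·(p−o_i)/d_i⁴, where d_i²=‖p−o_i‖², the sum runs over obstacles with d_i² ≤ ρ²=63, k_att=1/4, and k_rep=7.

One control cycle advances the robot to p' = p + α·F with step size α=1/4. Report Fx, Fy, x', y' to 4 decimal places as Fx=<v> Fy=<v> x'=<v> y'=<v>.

Fx=0.2361 Fy=0.1686 x'=7.0590 y'=4.0422

F_att = 1/4·(g−p) = 1/4·(1,1) = (0.2500,0.2500)
o1: d²=17 ≤ ρ²=63; F_rep = 7·(-1,-4)/17² = (-0.0242,-0.0969)
o2: d²=360 > ρ²=63 → inactive
o3: d²=52 ≤ ρ²=63; F_rep = 7·(4,6)/52² = (0.0104,0.0155)
o4: d²=333 > ρ²=63 → inactive
F = F_att + ΣF_rep = (0.2361,0.1686)
p' = p + 1/4·F = (7.0590,4.0422)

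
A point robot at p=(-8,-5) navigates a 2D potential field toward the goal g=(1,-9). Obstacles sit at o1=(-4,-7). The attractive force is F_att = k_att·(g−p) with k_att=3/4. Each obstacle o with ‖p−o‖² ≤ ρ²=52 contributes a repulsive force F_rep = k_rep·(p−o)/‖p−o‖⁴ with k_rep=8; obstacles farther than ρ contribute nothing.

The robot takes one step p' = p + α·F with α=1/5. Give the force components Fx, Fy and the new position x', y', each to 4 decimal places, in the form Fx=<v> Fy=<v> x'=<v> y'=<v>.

Fx=6.6700 Fy=-2.9600 x'=-6.6660 y'=-5.5920

F_att = 3/4·(g−p) = 3/4·(9,-4) = (6.7500,-3.0000)
o1: d²=20 ≤ ρ²=52; F_rep = 8·(-4,2)/20² = (-0.0800,0.0400)
F = F_att + ΣF_rep = (6.6700,-2.9600)
p' = p + 1/5·F = (-6.6660,-5.5920)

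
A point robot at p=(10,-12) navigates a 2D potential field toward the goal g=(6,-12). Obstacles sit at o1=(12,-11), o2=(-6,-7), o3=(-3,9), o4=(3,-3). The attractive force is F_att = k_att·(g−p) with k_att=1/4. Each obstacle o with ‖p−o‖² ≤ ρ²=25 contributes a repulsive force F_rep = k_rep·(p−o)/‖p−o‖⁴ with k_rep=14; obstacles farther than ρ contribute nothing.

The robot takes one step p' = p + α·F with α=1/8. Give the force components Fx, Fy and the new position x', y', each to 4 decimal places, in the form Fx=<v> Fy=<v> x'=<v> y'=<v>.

F_att = 1/4·(g−p) = 1/4·(-4,0) = (-1.0000,0.0000)
o1: d²=5 ≤ ρ²=25; F_rep = 14·(-2,-1)/5² = (-1.1200,-0.5600)
o2: d²=281 > ρ²=25 → inactive
o3: d²=610 > ρ²=25 → inactive
o4: d²=130 > ρ²=25 → inactive
F = F_att + ΣF_rep = (-2.1200,-0.5600)
p' = p + 1/8·F = (9.7350,-12.0700)

Fx=-2.1200 Fy=-0.5600 x'=9.7350 y'=-12.0700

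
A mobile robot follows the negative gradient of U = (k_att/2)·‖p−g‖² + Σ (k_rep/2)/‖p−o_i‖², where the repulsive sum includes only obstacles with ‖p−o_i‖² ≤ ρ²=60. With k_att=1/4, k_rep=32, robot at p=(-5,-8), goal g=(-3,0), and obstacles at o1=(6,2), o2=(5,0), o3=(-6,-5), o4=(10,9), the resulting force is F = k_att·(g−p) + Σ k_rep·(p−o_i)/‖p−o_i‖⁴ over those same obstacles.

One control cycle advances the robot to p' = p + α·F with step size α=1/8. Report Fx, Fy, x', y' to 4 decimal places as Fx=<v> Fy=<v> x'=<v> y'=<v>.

Fx=0.8200 Fy=1.0400 x'=-4.8975 y'=-7.8700

F_att = 1/4·(g−p) = 1/4·(2,8) = (0.5000,2.0000)
o1: d²=221 > ρ²=60 → inactive
o2: d²=164 > ρ²=60 → inactive
o3: d²=10 ≤ ρ²=60; F_rep = 32·(1,-3)/10² = (0.3200,-0.9600)
o4: d²=514 > ρ²=60 → inactive
F = F_att + ΣF_rep = (0.8200,1.0400)
p' = p + 1/8·F = (-4.8975,-7.8700)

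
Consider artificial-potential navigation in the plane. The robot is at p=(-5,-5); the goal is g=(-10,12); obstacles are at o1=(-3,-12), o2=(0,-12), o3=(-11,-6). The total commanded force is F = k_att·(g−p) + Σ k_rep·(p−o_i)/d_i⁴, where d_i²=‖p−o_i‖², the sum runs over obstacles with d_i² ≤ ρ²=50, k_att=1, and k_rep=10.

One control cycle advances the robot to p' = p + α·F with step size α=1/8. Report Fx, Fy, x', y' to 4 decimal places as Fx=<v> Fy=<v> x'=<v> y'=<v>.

F_att = 1·(g−p) = 1·(-5,17) = (-5.0000,17.0000)
o1: d²=53 > ρ²=50 → inactive
o2: d²=74 > ρ²=50 → inactive
o3: d²=37 ≤ ρ²=50; F_rep = 10·(6,1)/37² = (0.0438,0.0073)
F = F_att + ΣF_rep = (-4.9562,17.0073)
p' = p + 1/8·F = (-5.6195,-2.8741)

Fx=-4.9562 Fy=17.0073 x'=-5.6195 y'=-2.8741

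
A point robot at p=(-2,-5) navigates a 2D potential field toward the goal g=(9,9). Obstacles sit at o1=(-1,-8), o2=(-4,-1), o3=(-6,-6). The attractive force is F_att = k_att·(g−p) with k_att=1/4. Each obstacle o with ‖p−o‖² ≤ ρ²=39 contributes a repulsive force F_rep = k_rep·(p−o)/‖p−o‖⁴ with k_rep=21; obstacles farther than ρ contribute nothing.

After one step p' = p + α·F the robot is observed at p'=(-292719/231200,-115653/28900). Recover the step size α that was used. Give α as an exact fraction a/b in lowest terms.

α = 1/4

F_att = 1/4·(g−p) = 1/4·(11,14) = (2.7500,3.5000)
o1: d²=10 ≤ ρ²=39; F_rep = 21·(-1,3)/10² = (-0.2100,0.6300)
o2: d²=20 ≤ ρ²=39; F_rep = 21·(2,-4)/20² = (0.1050,-0.2100)
o3: d²=17 ≤ ρ²=39; F_rep = 21·(4,1)/17² = (0.2907,0.0727)
F = F_att + ΣF_rep = (2.9357,3.9927)
Δp = p'−p = (0.7339,0.9982); α = Δx/Fx = (169681/231200) / (169681/57800) = 1/4
check: Δy/Fy = (28847/28900) / (28847/7225) = 1/4 ✓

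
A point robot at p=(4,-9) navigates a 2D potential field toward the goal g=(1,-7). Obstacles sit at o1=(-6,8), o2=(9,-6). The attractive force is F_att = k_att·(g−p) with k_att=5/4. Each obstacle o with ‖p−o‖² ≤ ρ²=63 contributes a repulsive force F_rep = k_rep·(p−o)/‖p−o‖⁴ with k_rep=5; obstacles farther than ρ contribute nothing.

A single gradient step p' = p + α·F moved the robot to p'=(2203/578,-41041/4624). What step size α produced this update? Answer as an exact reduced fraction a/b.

α = 1/20

F_att = 5/4·(g−p) = 5/4·(-3,2) = (-3.7500,2.5000)
o1: d²=389 > ρ²=63 → inactive
o2: d²=34 ≤ ρ²=63; F_rep = 5·(-5,-3)/34² = (-0.0216,-0.0130)
F = F_att + ΣF_rep = (-3.7716,2.4870)
Δp = p'−p = (-0.1886,0.1244); α = Δx/Fx = (-109/578) / (-1090/289) = 1/20
check: Δy/Fy = (575/4624) / (2875/1156) = 1/20 ✓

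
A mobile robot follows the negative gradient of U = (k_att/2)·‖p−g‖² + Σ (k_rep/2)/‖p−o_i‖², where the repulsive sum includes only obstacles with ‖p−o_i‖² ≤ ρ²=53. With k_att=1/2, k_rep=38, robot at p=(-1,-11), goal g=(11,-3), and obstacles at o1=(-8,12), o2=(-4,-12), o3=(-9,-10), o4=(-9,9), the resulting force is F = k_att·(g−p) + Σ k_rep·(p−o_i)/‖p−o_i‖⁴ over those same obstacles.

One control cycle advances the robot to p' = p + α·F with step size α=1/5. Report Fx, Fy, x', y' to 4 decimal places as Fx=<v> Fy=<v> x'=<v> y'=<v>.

F_att = 1/2·(g−p) = 1/2·(12,8) = (6.0000,4.0000)
o1: d²=578 > ρ²=53 → inactive
o2: d²=10 ≤ ρ²=53; F_rep = 38·(3,1)/10² = (1.1400,0.3800)
o3: d²=65 > ρ²=53 → inactive
o4: d²=464 > ρ²=53 → inactive
F = F_att + ΣF_rep = (7.1400,4.3800)
p' = p + 1/5·F = (0.4280,-10.1240)

Fx=7.1400 Fy=4.3800 x'=0.4280 y'=-10.1240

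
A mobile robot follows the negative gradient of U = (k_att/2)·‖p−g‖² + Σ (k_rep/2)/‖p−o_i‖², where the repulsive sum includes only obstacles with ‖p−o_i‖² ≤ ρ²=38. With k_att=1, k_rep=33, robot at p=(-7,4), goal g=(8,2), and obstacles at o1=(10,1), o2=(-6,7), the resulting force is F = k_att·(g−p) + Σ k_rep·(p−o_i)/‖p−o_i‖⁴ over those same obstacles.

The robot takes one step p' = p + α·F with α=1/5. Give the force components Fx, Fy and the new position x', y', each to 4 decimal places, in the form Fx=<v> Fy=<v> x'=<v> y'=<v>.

F_att = 1·(g−p) = 1·(15,-2) = (15.0000,-2.0000)
o1: d²=298 > ρ²=38 → inactive
o2: d²=10 ≤ ρ²=38; F_rep = 33·(-1,-3)/10² = (-0.3300,-0.9900)
F = F_att + ΣF_rep = (14.6700,-2.9900)
p' = p + 1/5·F = (-4.0660,3.4020)

Fx=14.6700 Fy=-2.9900 x'=-4.0660 y'=3.4020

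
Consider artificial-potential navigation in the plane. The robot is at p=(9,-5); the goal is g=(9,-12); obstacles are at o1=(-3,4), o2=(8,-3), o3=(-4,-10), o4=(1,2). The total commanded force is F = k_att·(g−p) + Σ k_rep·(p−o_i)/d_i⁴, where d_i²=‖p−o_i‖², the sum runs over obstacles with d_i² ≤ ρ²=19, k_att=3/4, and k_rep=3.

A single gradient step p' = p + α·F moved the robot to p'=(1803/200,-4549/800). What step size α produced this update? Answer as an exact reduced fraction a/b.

α = 1/8

F_att = 3/4·(g−p) = 3/4·(0,-7) = (0.0000,-5.2500)
o1: d²=225 > ρ²=19 → inactive
o2: d²=5 ≤ ρ²=19; F_rep = 3·(1,-2)/5² = (0.1200,-0.2400)
o3: d²=194 > ρ²=19 → inactive
o4: d²=113 > ρ²=19 → inactive
F = F_att + ΣF_rep = (0.1200,-5.4900)
Δp = p'−p = (0.0150,-0.6863); α = Δx/Fx = (3/200) / (3/25) = 1/8
check: Δy/Fy = (-549/800) / (-549/100) = 1/8 ✓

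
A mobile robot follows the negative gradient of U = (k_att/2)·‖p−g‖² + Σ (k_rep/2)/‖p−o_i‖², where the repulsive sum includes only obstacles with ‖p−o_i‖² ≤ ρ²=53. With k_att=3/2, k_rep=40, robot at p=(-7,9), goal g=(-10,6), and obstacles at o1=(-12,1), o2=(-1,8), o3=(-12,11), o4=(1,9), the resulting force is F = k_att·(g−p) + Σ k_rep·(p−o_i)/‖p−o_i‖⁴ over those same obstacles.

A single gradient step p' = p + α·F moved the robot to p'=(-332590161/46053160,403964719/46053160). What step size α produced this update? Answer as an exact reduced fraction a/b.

α = 1/20

F_att = 3/2·(g−p) = 3/2·(-3,-3) = (-4.5000,-4.5000)
o1: d²=89 > ρ²=53 → inactive
o2: d²=37 ≤ ρ²=53; F_rep = 40·(-6,1)/37² = (-0.1753,0.0292)
o3: d²=29 ≤ ρ²=53; F_rep = 40·(5,-2)/29² = (0.2378,-0.0951)
o4: d²=64 > ρ²=53 → inactive
F = F_att + ΣF_rep = (-4.4375,-4.5659)
Δp = p'−p = (-0.2219,-0.2283); α = Δx/Fx = (-10218041/46053160) / (-10218041/2302658) = 1/20
check: Δy/Fy = (-10513721/46053160) / (-10513721/2302658) = 1/20 ✓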